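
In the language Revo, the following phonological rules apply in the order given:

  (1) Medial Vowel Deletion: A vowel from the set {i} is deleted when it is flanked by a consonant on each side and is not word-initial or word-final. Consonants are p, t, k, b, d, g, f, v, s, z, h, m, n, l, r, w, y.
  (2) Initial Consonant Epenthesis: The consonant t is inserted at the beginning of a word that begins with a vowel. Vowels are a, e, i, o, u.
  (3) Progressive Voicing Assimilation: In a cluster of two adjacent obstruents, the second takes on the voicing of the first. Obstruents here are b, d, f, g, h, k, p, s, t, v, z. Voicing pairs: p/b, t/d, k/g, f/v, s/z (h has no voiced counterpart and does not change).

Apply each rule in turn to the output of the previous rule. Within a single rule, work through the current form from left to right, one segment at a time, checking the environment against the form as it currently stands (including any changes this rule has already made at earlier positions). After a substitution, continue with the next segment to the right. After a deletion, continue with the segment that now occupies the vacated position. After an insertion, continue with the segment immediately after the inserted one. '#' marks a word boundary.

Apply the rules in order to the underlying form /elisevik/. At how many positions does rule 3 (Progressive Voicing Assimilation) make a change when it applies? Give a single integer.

1

(1) Medial Vowel Deletion: [elisevik] → [elsevk]
(2) Initial Consonant Epenthesis: [elsevk] → [telsevk]
(3) Progressive Voicing Assimilation: [telsevk] → [telsevg]
Rule 3 changed 1 position(s).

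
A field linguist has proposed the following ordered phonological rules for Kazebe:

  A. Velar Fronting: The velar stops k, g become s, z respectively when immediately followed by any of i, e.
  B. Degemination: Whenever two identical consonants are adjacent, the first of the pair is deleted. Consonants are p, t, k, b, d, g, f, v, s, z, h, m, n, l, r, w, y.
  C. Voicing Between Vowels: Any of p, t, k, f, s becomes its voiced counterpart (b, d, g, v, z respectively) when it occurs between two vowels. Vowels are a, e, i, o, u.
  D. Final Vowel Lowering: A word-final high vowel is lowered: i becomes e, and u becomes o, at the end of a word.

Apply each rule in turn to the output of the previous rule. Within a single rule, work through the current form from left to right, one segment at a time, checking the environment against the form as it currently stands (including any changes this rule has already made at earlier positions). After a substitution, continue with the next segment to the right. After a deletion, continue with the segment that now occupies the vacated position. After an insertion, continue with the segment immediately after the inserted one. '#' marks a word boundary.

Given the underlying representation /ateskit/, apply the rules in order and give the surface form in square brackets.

[adezit]

A Velar Fronting: [ateskit] → [atessit]
B Degemination: [atessit] → [atesit]
C Voicing Between Vowels: [atesit] → [adezit]
D Final Vowel Lowering: no change — [adezit]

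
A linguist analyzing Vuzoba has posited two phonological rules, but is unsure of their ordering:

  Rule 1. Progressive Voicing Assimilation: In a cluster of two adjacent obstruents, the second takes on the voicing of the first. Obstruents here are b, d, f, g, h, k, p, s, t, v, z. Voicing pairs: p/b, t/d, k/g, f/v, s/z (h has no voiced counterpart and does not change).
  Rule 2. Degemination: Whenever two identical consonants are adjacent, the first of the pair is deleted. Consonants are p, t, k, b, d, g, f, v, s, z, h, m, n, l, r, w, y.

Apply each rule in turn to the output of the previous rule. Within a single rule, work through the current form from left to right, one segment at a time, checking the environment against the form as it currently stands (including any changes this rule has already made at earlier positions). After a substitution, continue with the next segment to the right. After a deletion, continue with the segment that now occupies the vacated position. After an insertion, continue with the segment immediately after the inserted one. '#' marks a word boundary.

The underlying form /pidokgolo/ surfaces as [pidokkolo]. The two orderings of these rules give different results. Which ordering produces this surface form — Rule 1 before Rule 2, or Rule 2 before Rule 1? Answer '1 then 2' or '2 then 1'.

2 then 1

Order 1 then 2:
  1 Progressive Voicing Assimilation: [pidokgolo] → [pidokkolo]
  2 Degemination: [pidokkolo] → [pidokolo]
  result: [pidokolo]
Order 2 then 1:
  2 Degemination: no change — [pidokgolo]
  1 Progressive Voicing Assimilation: [pidokgolo] → [pidokkolo]
  result: [pidokkolo]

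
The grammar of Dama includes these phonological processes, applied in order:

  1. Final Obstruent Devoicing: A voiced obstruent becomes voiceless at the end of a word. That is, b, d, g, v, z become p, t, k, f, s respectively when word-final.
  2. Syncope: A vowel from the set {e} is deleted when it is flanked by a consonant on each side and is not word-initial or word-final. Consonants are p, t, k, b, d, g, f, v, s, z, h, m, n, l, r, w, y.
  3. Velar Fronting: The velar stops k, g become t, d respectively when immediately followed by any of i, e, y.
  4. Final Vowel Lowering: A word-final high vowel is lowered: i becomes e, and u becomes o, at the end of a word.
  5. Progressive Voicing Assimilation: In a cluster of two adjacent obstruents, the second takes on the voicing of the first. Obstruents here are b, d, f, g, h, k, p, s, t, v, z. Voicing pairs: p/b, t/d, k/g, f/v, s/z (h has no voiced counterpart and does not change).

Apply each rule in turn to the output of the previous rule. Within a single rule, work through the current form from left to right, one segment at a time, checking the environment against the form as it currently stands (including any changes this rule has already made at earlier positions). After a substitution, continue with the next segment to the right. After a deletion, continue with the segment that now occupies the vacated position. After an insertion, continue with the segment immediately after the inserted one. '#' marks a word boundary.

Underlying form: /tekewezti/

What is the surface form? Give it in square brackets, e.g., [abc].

1 Final Obstruent Devoicing: no change — [tekewezti]
2 Syncope: [tekewezti] → [tkwzti]
3 Velar Fronting: no change — [tkwzti]
4 Final Vowel Lowering: [tkwzti] → [tkwzte]
5 Progressive Voicing Assimilation: [tkwzte] → [tkwzde]

[tkwzde]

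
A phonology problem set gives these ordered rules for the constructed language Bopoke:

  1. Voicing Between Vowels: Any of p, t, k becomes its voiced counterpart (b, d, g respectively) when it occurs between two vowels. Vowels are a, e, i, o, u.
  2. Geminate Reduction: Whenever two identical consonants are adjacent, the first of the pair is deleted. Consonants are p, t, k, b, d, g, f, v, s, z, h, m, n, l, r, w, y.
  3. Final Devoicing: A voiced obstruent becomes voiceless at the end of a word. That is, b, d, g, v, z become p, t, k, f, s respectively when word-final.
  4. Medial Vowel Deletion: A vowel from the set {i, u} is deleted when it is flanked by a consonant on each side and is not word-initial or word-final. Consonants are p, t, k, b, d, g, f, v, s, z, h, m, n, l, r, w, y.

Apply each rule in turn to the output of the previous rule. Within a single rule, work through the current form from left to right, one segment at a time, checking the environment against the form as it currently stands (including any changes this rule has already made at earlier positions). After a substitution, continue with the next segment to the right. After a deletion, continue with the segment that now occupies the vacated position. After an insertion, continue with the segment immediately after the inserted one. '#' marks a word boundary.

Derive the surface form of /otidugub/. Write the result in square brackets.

[oddgp]

1 Voicing Between Vowels: [otidugub] → [odidugub]
2 Geminate Reduction: no change — [odidugub]
3 Final Devoicing: [odidugub] → [odidugup]
4 Medial Vowel Deletion: [odidugup] → [oddgp]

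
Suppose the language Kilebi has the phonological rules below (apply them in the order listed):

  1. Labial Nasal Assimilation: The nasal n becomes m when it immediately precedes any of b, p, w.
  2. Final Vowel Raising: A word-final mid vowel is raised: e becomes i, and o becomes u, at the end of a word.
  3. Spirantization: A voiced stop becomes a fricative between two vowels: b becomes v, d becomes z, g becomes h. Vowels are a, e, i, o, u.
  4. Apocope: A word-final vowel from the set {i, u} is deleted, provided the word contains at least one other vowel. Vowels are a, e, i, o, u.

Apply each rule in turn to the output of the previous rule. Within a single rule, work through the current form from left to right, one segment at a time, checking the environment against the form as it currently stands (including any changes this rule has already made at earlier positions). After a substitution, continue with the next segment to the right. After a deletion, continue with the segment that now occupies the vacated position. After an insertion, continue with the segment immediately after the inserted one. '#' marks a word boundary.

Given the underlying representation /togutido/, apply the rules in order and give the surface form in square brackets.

[tohutiz]

1 Labial Nasal Assimilation: no change — [togutido]
2 Final Vowel Raising: [togutido] → [togutidu]
3 Spirantization: [togutidu] → [tohutizu]
4 Apocope: [tohutizu] → [tohutiz]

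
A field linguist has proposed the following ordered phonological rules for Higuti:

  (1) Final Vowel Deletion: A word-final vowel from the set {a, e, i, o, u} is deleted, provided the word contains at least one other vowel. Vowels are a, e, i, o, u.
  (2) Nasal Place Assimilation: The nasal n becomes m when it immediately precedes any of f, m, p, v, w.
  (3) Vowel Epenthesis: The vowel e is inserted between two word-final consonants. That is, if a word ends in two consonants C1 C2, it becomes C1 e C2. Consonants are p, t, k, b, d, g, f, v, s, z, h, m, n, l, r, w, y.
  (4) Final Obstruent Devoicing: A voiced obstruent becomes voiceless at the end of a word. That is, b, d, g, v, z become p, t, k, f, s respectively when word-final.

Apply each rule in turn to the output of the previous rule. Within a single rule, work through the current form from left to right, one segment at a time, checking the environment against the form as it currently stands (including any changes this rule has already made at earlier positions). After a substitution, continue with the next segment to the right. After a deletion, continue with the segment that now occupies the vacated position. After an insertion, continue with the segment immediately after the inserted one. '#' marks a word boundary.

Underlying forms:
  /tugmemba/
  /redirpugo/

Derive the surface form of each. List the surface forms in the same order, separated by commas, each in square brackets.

/tugmemba/:
  (1) Final Vowel Deletion: [tugmemba] → [tugmemb]
  (2) Nasal Place Assimilation: no change — [tugmemb]
  (3) Vowel Epenthesis: [tugmemb] → [tugmemeb]
  (4) Final Obstruent Devoicing: [tugmemeb] → [tugmemep]
/redirpugo/:
  (1) Final Vowel Deletion: [redirpugo] → [redirpug]
  (2) Nasal Place Assimilation: no change — [redirpug]
  (3) Vowel Epenthesis: no change — [redirpug]
  (4) Final Obstruent Devoicing: [redirpug] → [redirpuk]

[tugmemep], [redirpuk]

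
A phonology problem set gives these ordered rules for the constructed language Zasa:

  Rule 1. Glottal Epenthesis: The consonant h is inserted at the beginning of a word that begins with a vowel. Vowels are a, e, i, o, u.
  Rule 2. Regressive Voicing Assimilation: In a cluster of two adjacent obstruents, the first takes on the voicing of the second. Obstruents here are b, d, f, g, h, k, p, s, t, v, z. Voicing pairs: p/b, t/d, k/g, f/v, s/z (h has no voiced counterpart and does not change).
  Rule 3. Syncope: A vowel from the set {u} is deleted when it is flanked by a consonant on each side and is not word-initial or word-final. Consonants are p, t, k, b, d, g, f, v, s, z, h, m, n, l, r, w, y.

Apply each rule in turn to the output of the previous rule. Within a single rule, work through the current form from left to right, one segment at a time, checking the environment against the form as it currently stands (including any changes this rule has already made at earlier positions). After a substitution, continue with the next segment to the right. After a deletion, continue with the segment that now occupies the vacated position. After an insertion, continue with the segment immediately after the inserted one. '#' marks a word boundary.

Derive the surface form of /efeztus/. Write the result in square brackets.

Rule 1 Glottal Epenthesis: [efeztus] → [hefeztus]
Rule 2 Regressive Voicing Assimilation: [hefeztus] → [hefestus]
Rule 3 Syncope: [hefestus] → [hefests]

[hefests]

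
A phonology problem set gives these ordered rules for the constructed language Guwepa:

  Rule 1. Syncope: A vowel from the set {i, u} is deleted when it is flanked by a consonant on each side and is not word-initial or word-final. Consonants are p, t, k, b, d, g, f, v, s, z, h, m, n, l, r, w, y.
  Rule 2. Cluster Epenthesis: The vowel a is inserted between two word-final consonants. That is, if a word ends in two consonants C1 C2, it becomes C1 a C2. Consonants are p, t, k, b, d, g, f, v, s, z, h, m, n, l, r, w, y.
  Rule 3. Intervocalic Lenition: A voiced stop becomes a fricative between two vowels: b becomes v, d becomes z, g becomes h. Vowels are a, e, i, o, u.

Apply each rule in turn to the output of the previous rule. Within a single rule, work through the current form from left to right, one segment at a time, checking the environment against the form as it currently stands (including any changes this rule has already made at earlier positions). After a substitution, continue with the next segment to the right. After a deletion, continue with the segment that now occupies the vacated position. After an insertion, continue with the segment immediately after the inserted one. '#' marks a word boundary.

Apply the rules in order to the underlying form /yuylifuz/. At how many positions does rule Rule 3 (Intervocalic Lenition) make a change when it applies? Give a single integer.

Rule 1 Syncope: [yuylifuz] → [yylfz]
Rule 2 Cluster Epenthesis: [yylfz] → [yylfaz]
Rule 3 Intervocalic Lenition: no change — [yylfaz]
Rule Rule 3 changed 0 position(s).

0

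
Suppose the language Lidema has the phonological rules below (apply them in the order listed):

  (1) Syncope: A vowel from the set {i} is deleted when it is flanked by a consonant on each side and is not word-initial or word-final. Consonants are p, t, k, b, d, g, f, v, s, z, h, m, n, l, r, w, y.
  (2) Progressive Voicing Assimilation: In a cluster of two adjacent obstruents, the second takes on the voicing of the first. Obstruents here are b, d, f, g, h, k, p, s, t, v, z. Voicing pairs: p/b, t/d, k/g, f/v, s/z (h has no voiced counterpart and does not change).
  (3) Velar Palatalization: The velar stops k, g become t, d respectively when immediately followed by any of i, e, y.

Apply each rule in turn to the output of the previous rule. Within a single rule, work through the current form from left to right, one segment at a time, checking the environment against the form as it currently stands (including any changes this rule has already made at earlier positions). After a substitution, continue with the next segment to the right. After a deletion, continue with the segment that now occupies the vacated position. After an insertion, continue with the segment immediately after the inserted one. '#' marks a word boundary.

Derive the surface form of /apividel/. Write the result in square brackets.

[apftel]

(1) Syncope: [apividel] → [apvdel]
(2) Progressive Voicing Assimilation: [apvdel] → [apftel]
(3) Velar Palatalization: no change — [apftel]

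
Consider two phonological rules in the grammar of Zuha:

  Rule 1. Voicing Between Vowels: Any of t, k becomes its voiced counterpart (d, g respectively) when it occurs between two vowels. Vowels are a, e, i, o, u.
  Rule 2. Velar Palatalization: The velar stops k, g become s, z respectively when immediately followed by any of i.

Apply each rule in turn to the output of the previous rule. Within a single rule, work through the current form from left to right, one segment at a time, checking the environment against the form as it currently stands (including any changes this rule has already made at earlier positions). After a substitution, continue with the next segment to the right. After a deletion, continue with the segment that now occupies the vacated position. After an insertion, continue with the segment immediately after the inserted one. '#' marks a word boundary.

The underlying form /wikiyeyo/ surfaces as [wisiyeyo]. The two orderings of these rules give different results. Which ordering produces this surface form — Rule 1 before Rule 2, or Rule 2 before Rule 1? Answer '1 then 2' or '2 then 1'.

Order 1 then 2:
  1 Voicing Between Vowels: [wikiyeyo] → [wigiyeyo]
  2 Velar Palatalization: [wigiyeyo] → [wiziyeyo]
  result: [wiziyeyo]
Order 2 then 1:
  2 Velar Palatalization: [wikiyeyo] → [wisiyeyo]
  1 Voicing Between Vowels: no change — [wisiyeyo]
  result: [wisiyeyo]

2 then 1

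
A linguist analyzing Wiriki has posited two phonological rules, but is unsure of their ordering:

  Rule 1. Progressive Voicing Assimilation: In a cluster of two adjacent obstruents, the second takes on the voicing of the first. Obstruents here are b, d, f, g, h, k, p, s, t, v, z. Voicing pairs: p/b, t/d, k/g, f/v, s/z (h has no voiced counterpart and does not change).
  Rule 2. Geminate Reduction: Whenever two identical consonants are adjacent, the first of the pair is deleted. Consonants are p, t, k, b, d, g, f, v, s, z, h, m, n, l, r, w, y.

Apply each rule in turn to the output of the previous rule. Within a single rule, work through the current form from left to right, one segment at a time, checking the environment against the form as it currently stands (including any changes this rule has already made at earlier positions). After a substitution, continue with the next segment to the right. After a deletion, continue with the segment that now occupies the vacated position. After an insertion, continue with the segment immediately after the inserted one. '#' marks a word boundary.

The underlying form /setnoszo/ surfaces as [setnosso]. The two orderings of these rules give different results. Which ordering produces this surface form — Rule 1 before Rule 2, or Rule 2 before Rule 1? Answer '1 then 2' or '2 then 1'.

2 then 1

Order 1 then 2:
  1 Progressive Voicing Assimilation: [setnoszo] → [setnosso]
  2 Geminate Reduction: [setnosso] → [setnoso]
  result: [setnoso]
Order 2 then 1:
  2 Geminate Reduction: no change — [setnoszo]
  1 Progressive Voicing Assimilation: [setnoszo] → [setnosso]
  result: [setnosso]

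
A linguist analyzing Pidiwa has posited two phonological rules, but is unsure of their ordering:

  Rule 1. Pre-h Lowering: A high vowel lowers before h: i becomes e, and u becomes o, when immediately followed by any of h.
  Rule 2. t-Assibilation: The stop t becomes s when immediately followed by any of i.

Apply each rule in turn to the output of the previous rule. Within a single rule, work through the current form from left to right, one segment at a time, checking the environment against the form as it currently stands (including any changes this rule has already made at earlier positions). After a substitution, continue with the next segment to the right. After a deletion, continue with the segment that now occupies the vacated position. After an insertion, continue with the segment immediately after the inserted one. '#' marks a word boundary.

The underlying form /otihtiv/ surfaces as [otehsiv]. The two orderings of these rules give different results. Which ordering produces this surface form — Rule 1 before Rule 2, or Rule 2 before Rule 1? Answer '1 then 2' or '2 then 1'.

1 then 2

Order 1 then 2:
  1 Pre-h Lowering: [otihtiv] → [otehtiv]
  2 t-Assibilation: [otehtiv] → [otehsiv]
  result: [otehsiv]
Order 2 then 1:
  2 t-Assibilation: [otihtiv] → [osihsiv]
  1 Pre-h Lowering: [osihsiv] → [osehsiv]
  result: [osehsiv]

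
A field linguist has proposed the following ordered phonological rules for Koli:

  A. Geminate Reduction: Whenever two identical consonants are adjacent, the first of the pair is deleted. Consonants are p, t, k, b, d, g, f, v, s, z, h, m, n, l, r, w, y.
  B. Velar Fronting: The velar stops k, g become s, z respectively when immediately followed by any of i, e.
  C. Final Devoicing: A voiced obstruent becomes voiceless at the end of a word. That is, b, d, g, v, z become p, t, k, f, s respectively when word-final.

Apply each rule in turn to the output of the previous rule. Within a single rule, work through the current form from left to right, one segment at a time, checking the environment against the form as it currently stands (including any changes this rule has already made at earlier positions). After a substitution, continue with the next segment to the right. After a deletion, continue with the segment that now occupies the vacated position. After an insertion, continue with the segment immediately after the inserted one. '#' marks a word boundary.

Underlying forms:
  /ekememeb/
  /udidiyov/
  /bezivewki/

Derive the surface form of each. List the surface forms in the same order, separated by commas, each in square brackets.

[esememep], [udidiyof], [bezivewsi]

/ekememeb/:
  A Geminate Reduction: no change — [ekememeb]
  B Velar Fronting: [ekememeb] → [esememeb]
  C Final Devoicing: [esememeb] → [esememep]
/udidiyov/:
  A Geminate Reduction: no change — [udidiyov]
  B Velar Fronting: no change — [udidiyov]
  C Final Devoicing: [udidiyov] → [udidiyof]
/bezivewki/:
  A Geminate Reduction: no change — [bezivewki]
  B Velar Fronting: [bezivewki] → [bezivewsi]
  C Final Devoicing: no change — [bezivewsi]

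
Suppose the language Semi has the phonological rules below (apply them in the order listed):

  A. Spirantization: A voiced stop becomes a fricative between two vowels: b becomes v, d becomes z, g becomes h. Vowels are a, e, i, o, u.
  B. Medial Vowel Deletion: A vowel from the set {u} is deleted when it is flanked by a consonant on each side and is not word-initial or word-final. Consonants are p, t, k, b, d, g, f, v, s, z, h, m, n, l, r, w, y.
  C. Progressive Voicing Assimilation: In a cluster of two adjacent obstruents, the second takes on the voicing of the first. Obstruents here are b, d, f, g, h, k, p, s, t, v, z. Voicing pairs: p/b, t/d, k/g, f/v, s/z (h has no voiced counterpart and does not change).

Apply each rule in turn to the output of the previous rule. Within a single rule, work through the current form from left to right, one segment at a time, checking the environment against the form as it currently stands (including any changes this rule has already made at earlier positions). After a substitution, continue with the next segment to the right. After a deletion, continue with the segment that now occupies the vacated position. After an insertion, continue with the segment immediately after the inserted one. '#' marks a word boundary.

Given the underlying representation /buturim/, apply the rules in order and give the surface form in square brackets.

[bdrim]

A Spirantization: no change — [buturim]
B Medial Vowel Deletion: [buturim] → [btrim]
C Progressive Voicing Assimilation: [btrim] → [bdrim]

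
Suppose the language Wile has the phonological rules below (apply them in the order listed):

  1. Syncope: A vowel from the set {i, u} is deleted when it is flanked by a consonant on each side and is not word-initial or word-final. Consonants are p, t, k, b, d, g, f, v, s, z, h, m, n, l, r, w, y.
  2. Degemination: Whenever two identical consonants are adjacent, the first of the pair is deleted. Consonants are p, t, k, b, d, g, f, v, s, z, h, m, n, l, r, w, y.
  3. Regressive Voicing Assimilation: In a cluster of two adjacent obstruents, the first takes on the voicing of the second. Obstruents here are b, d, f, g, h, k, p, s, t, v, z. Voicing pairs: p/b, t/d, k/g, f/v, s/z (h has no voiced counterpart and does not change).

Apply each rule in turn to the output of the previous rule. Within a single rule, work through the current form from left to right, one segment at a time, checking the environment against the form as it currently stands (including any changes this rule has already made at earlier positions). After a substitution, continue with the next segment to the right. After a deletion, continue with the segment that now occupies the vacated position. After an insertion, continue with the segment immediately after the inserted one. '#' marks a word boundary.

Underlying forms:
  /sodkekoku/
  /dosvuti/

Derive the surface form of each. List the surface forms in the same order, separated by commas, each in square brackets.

/sodkekoku/:
  1 Syncope: no change — [sodkekoku]
  2 Degemination: no change — [sodkekoku]
  3 Regressive Voicing Assimilation: [sodkekoku] → [sotkekoku]
/dosvuti/:
  1 Syncope: [dosvuti] → [dosvti]
  2 Degemination: no change — [dosvti]
  3 Regressive Voicing Assimilation: [dosvti] → [dozfti]

[sotkekoku], [dozfti]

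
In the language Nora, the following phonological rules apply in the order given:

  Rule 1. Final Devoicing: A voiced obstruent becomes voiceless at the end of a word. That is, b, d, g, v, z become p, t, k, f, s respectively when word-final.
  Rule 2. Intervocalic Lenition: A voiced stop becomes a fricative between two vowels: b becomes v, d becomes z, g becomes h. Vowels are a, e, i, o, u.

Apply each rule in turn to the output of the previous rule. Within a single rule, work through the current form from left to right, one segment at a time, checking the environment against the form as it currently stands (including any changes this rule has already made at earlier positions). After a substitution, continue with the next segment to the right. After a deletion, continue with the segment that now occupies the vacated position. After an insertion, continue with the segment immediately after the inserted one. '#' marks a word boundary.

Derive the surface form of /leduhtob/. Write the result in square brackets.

[lezuhtop]

Rule 1 Final Devoicing: [leduhtob] → [leduhtop]
Rule 2 Intervocalic Lenition: [leduhtop] → [lezuhtop]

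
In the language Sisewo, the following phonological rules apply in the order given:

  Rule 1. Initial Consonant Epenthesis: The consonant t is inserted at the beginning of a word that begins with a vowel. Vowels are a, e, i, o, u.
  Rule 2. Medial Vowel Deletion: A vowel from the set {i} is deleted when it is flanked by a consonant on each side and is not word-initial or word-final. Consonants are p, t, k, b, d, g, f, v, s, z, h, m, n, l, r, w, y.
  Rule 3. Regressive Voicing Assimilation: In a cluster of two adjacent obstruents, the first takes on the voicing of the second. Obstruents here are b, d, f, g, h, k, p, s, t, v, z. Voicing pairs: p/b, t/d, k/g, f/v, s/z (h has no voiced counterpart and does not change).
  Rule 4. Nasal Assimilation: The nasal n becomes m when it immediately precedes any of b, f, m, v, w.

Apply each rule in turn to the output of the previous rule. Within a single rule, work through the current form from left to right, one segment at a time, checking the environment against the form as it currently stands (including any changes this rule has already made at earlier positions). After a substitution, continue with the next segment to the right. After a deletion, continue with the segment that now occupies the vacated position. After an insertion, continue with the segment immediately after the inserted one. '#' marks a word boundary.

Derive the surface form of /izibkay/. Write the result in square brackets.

[dzpkay]

Rule 1 Initial Consonant Epenthesis: [izibkay] → [tizibkay]
Rule 2 Medial Vowel Deletion: [tizibkay] → [tzbkay]
Rule 3 Regressive Voicing Assimilation: [tzbkay] → [dzpkay]
Rule 4 Nasal Assimilation: no change — [dzpkay]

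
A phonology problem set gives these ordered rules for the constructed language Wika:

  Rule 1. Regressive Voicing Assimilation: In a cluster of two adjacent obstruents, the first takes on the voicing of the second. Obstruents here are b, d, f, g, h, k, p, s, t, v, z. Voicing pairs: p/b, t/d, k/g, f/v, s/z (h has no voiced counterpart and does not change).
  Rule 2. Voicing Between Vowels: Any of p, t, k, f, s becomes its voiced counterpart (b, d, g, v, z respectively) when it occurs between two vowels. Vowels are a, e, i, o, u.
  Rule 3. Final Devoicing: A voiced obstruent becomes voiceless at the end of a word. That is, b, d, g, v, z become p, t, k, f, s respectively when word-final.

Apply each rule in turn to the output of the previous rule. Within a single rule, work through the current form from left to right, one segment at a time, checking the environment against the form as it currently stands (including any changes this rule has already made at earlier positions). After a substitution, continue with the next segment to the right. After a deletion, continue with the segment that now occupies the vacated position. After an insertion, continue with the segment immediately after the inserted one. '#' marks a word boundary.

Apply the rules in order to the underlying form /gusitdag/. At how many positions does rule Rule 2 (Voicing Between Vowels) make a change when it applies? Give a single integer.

Rule 1 Regressive Voicing Assimilation: [gusitdag] → [gusiddag]
Rule 2 Voicing Between Vowels: [gusiddag] → [guziddag]
Rule 3 Final Devoicing: [guziddag] → [guziddak]
Rule Rule 2 changed 1 position(s).

1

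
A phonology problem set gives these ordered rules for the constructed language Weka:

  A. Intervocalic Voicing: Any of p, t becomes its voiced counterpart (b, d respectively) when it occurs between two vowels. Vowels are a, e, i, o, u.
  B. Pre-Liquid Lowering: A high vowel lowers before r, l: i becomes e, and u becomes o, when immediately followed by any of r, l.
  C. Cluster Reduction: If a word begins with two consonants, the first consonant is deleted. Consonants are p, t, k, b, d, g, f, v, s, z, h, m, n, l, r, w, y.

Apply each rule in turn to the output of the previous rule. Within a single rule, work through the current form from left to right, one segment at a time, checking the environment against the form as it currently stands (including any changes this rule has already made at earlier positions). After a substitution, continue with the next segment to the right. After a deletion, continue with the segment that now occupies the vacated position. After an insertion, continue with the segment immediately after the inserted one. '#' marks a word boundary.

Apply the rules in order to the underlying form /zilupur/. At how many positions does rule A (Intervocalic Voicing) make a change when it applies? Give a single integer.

A Intervocalic Voicing: [zilupur] → [zilubur]
B Pre-Liquid Lowering: [zilubur] → [zelubor]
C Cluster Reduction: no change — [zelubor]
Rule A changed 1 position(s).

1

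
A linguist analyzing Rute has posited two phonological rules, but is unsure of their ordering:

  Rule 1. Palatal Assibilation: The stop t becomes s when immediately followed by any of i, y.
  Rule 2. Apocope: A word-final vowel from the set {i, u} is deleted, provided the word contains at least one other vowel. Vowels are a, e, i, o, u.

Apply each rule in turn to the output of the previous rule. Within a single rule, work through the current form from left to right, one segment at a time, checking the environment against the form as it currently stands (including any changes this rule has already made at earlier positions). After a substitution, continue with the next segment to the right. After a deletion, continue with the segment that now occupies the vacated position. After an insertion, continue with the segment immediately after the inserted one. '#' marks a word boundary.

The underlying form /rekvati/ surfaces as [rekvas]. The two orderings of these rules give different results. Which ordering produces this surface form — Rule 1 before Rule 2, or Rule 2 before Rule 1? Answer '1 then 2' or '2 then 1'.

1 then 2

Order 1 then 2:
  1 Palatal Assibilation: [rekvati] → [rekvasi]
  2 Apocope: [rekvasi] → [rekvas]
  result: [rekvas]
Order 2 then 1:
  2 Apocope: [rekvati] → [rekvat]
  1 Palatal Assibilation: no change — [rekvat]
  result: [rekvat]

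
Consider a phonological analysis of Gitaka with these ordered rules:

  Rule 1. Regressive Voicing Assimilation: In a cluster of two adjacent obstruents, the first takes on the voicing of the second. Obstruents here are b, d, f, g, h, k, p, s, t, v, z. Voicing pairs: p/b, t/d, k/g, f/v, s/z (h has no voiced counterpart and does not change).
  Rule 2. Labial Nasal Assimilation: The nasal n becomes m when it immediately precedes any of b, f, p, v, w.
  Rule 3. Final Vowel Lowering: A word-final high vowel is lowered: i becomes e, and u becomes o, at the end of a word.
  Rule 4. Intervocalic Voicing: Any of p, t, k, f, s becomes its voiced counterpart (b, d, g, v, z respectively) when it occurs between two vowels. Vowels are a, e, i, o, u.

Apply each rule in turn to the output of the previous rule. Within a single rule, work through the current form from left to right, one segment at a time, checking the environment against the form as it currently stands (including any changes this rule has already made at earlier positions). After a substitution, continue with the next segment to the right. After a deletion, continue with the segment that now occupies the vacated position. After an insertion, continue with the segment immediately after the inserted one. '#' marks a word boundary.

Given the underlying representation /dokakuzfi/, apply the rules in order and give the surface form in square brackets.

Rule 1 Regressive Voicing Assimilation: [dokakuzfi] → [dokakusfi]
Rule 2 Labial Nasal Assimilation: no change — [dokakusfi]
Rule 3 Final Vowel Lowering: [dokakusfi] → [dokakusfe]
Rule 4 Intervocalic Voicing: [dokakusfe] → [dogagusfe]

[dogagusfe]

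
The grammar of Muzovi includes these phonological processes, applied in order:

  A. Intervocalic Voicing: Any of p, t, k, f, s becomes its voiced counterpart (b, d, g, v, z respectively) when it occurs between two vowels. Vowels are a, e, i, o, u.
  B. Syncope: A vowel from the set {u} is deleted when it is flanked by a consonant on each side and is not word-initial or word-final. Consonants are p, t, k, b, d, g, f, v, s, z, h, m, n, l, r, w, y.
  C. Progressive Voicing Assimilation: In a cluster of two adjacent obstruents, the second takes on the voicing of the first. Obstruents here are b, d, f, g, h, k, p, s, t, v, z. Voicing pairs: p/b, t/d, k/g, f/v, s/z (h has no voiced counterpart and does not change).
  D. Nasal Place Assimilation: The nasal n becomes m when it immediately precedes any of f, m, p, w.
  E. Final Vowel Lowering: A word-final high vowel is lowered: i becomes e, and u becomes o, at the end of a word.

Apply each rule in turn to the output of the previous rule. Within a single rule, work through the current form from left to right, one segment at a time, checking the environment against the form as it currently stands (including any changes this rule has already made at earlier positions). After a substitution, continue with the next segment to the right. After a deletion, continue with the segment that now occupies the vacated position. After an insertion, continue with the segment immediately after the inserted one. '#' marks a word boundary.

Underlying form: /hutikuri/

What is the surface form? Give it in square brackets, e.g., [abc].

A Intervocalic Voicing: [hutikuri] → [hudiguri]
B Syncope: [hudiguri] → [hdigri]
C Progressive Voicing Assimilation: [hdigri] → [htigri]
D Nasal Place Assimilation: no change — [htigri]
E Final Vowel Lowering: [htigri] → [htigre]

[htigre]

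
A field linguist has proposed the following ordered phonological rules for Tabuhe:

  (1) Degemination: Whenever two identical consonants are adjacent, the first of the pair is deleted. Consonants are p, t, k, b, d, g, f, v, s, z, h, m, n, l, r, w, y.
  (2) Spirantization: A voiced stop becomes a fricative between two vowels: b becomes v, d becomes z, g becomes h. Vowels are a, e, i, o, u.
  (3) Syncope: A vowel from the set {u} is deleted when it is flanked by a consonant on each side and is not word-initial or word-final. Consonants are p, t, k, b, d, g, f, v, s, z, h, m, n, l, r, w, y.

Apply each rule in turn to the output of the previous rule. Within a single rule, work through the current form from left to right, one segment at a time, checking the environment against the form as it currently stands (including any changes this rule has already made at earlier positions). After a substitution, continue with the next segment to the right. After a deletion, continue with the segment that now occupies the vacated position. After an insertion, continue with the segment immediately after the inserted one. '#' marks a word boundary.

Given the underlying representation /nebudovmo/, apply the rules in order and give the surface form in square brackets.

[nevzovmo]

(1) Degemination: no change — [nebudovmo]
(2) Spirantization: [nebudovmo] → [nevuzovmo]
(3) Syncope: [nevuzovmo] → [nevzovmo]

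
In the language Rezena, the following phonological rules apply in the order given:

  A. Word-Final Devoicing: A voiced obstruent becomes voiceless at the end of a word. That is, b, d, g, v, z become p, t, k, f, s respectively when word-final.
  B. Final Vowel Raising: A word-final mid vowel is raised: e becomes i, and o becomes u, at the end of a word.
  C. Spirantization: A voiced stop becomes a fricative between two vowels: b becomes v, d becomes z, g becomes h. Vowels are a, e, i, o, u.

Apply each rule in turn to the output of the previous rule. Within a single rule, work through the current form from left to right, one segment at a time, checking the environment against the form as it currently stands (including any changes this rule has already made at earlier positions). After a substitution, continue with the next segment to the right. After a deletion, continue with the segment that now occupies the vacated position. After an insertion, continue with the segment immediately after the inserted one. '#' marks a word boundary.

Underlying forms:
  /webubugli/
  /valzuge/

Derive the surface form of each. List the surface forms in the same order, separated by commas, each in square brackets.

[wevuvugli], [valzuhi]

/webubugli/:
  A Word-Final Devoicing: no change — [webubugli]
  B Final Vowel Raising: no change — [webubugli]
  C Spirantization: [webubugli] → [wevuvugli]
/valzuge/:
  A Word-Final Devoicing: no change — [valzuge]
  B Final Vowel Raising: [valzuge] → [valzugi]
  C Spirantization: [valzugi] → [valzuhi]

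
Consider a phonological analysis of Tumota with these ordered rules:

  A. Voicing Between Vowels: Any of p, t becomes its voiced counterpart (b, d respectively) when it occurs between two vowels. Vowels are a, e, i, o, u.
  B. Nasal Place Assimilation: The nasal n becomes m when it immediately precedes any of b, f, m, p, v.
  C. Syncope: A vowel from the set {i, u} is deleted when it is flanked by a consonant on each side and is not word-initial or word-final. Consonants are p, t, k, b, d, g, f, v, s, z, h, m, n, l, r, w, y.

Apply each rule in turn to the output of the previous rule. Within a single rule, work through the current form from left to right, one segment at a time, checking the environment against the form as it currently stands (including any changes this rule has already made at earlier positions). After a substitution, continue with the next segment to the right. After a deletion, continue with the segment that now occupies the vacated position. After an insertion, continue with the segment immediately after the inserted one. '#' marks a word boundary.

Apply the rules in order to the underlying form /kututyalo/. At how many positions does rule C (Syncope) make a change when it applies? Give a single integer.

A Voicing Between Vowels: [kututyalo] → [kudutyalo]
B Nasal Place Assimilation: no change — [kudutyalo]
C Syncope: [kudutyalo] → [kdtyalo]
Rule C changed 2 position(s).

2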